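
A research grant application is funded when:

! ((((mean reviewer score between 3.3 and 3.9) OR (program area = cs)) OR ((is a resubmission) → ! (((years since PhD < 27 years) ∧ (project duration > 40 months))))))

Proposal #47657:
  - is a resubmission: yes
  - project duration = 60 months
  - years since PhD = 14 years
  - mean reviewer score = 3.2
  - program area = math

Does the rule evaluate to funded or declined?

Funded

Atomic conditions:
  mean reviewer score between 3.3 and 3.9: 3.2 in [3.3, 3.9] is false
  program area = cs: math == cs is false
  is a resubmission: yes → true
  years since PhD < 27 years: 14 < 27 is true
  project duration > 40 months: 60 > 40 is true
Combine:
[1.1] false OR false = false
[1.2.2.1] true AND true = true
[1.2.2] NOT true = false
[1.2] true → false = false
[1] false OR false = false
[root] NOT false = true
Overall: true → funded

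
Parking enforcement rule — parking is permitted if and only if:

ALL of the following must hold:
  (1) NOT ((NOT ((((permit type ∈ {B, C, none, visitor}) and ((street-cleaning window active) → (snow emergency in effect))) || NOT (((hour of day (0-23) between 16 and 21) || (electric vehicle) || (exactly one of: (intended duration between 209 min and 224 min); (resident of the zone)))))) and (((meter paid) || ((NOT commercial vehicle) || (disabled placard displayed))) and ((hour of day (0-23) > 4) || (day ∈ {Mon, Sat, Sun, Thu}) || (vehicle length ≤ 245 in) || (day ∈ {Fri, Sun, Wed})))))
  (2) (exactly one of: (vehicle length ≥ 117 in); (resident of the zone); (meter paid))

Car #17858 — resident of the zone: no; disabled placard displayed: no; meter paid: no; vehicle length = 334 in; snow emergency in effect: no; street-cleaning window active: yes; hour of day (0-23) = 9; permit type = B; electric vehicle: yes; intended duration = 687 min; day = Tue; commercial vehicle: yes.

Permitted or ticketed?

Atomic conditions:
  permit type ∈ {B, C, none, visitor}: B is in the set → true
  street-cleaning window active: yes → true
  snow emergency in effect: no → false
  hour of day (0-23) between 16 and 21: 9 in [16, 21] is false
  electric vehicle: yes → true
  intended duration between 209 min and 224 min: 687 in [209, 224] is false
  resident of the zone: no → false
  meter paid: no → false
  NOT commercial vehicle: yes → false
  disabled placard displayed: no → false
  hour of day (0-23) > 4: 9 > 4 is true
  day ∈ {Mon, Sat, Sun, Thu}: Tue is not in the set → false
  vehicle length ≤ 245 in: 334 ≤ 245 is false
  day ∈ {Fri, Sun, Wed}: Tue is not in the set → false
  vehicle length ≥ 117 in: 334 ≥ 117 is true
Combine:
[1.1.1.1.1.2] true → false = false
[1.1.1.1.1] true AND false = false
[1.1.1.1.2.1.3] exactly-one(false, false) = false
[1.1.1.1.2.1] false OR true OR false = true
[1.1.1.1.2] NOT true = false
[1.1.1.1] false OR false = false
[1.1.1] NOT false = true
[1.1.2.1.2] false OR false = false
[1.1.2.1] false OR false = false
[1.1.2.2] true OR false OR false OR false = true
[1.1.2] false AND true = false
[1.1] true AND false = false
[1] NOT false = true
[2] exactly-one(true, false, false) = true
[root] true AND true = true
Overall: true → permitted

Permitted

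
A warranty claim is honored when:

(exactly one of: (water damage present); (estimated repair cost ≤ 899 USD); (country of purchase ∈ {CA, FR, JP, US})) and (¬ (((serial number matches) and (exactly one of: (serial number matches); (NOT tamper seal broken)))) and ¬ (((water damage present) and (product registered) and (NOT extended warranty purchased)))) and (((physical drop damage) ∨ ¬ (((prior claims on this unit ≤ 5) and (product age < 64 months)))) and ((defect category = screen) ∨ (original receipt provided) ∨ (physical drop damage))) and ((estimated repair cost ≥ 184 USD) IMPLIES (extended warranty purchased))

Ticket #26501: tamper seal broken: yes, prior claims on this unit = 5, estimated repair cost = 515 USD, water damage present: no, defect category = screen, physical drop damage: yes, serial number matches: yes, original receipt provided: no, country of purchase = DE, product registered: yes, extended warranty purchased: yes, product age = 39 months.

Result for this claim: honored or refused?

Atomic conditions:
  water damage present: no → false
  estimated repair cost ≤ 899 USD: 515 ≤ 899 is true
  country of purchase ∈ {CA, FR, JP, US}: DE is not in the set → false
  serial number matches: yes → true
  NOT tamper seal broken: yes → false
  product registered: yes → true
  NOT extended warranty purchased: yes → false
  physical drop damage: yes → true
  prior claims on this unit ≤ 5: 5 ≤ 5 is true
  product age < 64 months: 39 < 64 is true
  defect category = screen: screen == screen is true
  original receipt provided: no → false
  estimated repair cost ≥ 184 USD: 515 ≥ 184 is true
  extended warranty purchased: yes → true
Combine:
[1] exactly-one(false, true, false) = true
[2.1.1.2] exactly-one(true, false) = true
[2.1.1] true AND true = true
[2.1] NOT true = false
[2.2.1] false AND true AND false = false
[2.2] NOT false = true
[2] false AND true = false
[3.1.2.1] true AND true = true
[3.1.2] NOT true = false
[3.1] true OR false = true
[3.2] true OR false OR true = true
[3] true AND true = true
[4] true → true = true
[root] true AND false AND true AND true = false
Overall: false → refused

Refused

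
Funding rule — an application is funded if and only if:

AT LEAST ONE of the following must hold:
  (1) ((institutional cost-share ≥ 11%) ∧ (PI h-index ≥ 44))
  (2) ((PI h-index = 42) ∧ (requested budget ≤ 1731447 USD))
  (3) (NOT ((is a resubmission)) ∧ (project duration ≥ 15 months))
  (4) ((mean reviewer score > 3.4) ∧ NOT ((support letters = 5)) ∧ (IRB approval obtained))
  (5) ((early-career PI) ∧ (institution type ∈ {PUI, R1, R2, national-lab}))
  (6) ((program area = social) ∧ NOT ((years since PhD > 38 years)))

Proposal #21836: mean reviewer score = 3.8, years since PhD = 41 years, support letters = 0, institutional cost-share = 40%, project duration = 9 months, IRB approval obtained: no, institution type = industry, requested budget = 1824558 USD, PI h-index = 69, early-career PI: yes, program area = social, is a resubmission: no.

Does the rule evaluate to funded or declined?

Atomic conditions:
  institutional cost-share ≥ 11%: 40 ≥ 11 is true
  PI h-index ≥ 44: 69 ≥ 44 is true
  PI h-index = 42: 69 == 42 is false
  requested budget ≤ 1731447 USD: 1824558 ≤ 1731447 is false
  is a resubmission: no → false
  project duration ≥ 15 months: 9 ≥ 15 is false
  mean reviewer score > 3.4: 3.8 > 3.4 is true
  support letters = 5: 0 == 5 is false
  IRB approval obtained: no → false
  early-career PI: yes → true
  institution type ∈ {PUI, R1, R2, national-lab}: industry is not in the set → false
  program area = social: social == social is true
  years since PhD > 38 years: 41 > 38 is true
Combine:
[1] true AND true = true
[2] false AND false = false
[3.1] NOT false = true
[3] true AND false = false
[4.2] NOT false = true
[4] true AND true AND false = false
[5] true AND false = false
[6.2] NOT true = false
[6] true AND false = false
[root] true OR false OR false OR false OR false OR false = true
Overall: true → funded

Funded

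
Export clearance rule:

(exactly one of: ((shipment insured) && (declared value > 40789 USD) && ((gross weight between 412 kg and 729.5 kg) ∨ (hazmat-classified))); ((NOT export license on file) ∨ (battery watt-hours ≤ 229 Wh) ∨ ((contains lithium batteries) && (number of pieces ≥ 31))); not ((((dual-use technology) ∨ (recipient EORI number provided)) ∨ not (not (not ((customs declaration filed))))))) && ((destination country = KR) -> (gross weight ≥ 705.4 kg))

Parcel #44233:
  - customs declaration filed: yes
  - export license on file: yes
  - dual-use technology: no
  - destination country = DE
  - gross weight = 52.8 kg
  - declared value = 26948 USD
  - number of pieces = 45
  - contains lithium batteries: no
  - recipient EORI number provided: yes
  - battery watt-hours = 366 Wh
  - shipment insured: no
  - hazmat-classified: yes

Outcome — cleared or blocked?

Blocked

Atomic conditions:
  shipment insured: no → false
  declared value > 40789 USD: 26948 > 40789 is false
  gross weight between 412 kg and 729.5 kg: 52.8 in [412, 729.5] is false
  hazmat-classified: yes → true
  NOT export license on file: yes → false
  battery watt-hours ≤ 229 Wh: 366 ≤ 229 is false
  contains lithium batteries: no → false
  number of pieces ≥ 31: 45 ≥ 31 is true
  dual-use technology: no → false
  recipient EORI number provided: yes → true
  customs declaration filed: yes → true
  destination country = KR: DE == KR is false
  gross weight ≥ 705.4 kg: 52.8 ≥ 705.4 is false
Combine:
[1.1.3] false OR true = true
[1.1] false AND false AND true = false
[1.2.3] false AND true = false
[1.2] false OR false OR false = false
[1.3.1.1] false OR true = true
[1.3.1.2.1.1] NOT true = false
[1.3.1.2.1] NOT false = true
[1.3.1.2] NOT true = false
[1.3.1] true OR false = true
[1.3] NOT true = false
[1] exactly-one(false, false, false) = false
[2] false → false (antecedent false ⇒ implication holds) = true
[root] false AND true = false
Overall: false → blocked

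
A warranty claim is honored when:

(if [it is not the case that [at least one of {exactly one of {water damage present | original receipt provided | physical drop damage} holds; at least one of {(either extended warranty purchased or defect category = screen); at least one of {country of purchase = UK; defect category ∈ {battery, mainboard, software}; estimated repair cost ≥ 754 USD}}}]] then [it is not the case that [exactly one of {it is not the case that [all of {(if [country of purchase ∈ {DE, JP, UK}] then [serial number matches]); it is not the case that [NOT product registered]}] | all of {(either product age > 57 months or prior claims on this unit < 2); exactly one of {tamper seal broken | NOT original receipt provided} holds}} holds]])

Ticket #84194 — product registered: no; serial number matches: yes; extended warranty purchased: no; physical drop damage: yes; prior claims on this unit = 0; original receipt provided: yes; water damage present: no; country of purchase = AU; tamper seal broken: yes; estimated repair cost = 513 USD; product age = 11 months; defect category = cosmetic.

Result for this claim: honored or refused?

Atomic conditions:
  water damage present: no → false
  original receipt provided: yes → true
  physical drop damage: yes → true
  extended warranty purchased: no → false
  defect category = screen: cosmetic == screen is false
  country of purchase = UK: AU == UK is false
  defect category ∈ {battery, mainboard, software}: cosmetic is not in the set → false
  estimated repair cost ≥ 754 USD: 513 ≥ 754 is false
  country of purchase ∈ {DE, JP, UK}: AU is not in the set → false
  serial number matches: yes → true
  NOT product registered: no → true
  product age > 57 months: 11 > 57 is false
  prior claims on this unit < 2: 0 < 2 is true
  tamper seal broken: yes → true
  NOT original receipt provided: yes → false
Combine:
[1.1.1] exactly-one(false, true, true) = false
[1.1.2.1] false OR false = false
[1.1.2.2] false OR false OR false = false
[1.1.2] false OR false = false
[1.1] false OR false = false
[1] NOT false = true
[2.1.1.1.1] false → true (antecedent false ⇒ implication holds) = true
[2.1.1.1.2] NOT true = false
[2.1.1.1] true AND false = false
[2.1.1] NOT false = true
[2.1.2.1] false OR true = true
[2.1.2.2] exactly-one(true, false) = true
[2.1.2] true AND true = true
[2.1] exactly-one(true, true) = false
[2] NOT false = true
[root] true → true = true
Overall: true → honored

Honored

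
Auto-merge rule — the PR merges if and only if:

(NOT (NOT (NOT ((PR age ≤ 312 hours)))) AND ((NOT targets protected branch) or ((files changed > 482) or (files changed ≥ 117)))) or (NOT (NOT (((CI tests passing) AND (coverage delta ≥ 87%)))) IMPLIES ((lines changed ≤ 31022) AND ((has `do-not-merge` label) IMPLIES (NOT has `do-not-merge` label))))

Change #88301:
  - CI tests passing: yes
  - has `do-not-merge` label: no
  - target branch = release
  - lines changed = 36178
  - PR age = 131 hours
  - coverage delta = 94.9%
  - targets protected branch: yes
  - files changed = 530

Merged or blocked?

Blocked

Atomic conditions:
  PR age ≤ 312 hours: 131 ≤ 312 is true
  NOT targets protected branch: yes → false
  files changed > 482: 530 > 482 is true
  files changed ≥ 117: 530 ≥ 117 is true
  CI tests passing: yes → true
  coverage delta ≥ 87%: 94.9 ≥ 87 is true
  lines changed ≤ 31022: 36178 ≤ 31022 is false
  has `do-not-merge` label: no → false
  NOT has `do-not-merge` label: no → true
Combine:
[1.1.1.1] NOT true = false
[1.1.1] NOT false = true
[1.1] NOT true = false
[1.2.2] true OR true = true
[1.2] false OR true = true
[1] false AND true = false
[2.1.1.1] true AND true = true
[2.1.1] NOT true = false
[2.1] NOT false = true
[2.2.2] false → true (antecedent false ⇒ implication holds) = true
[2.2] false AND true = false
[2] true → false = false
[root] false OR false = false
Overall: false → blocked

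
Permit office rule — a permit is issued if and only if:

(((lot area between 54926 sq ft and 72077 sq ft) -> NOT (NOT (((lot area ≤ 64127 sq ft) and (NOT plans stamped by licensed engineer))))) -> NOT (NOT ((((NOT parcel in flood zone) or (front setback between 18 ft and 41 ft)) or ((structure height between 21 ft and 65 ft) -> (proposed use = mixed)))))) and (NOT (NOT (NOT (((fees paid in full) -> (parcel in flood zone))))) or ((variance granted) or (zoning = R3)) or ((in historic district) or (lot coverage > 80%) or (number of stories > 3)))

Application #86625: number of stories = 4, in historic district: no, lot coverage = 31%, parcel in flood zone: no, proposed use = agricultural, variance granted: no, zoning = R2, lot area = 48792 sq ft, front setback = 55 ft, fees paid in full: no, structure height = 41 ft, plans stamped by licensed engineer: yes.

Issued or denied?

Issued

Atomic conditions:
  lot area between 54926 sq ft and 72077 sq ft: 48792 in [54926, 72077] is false
  lot area ≤ 64127 sq ft: 48792 ≤ 64127 is true
  NOT plans stamped by licensed engineer: yes → false
  NOT parcel in flood zone: no → true
  front setback between 18 ft and 41 ft: 55 in [18, 41] is false
  structure height between 21 ft and 65 ft: 41 in [21, 65] is true
  proposed use = mixed: agricultural == mixed is false
  fees paid in full: no → false
  parcel in flood zone: no → false
  variance granted: no → false
  zoning = R3: R2 == R3 is false
  in historic district: no → false
  lot coverage > 80%: 31 > 80 is false
  number of stories > 3: 4 > 3 is true
Combine:
[1.1.2.1.1] true AND false = false
[1.1.2.1] NOT false = true
[1.1.2] NOT true = false
[1.1] false → false (antecedent false ⇒ implication holds) = true
[1.2.1.1.1] true OR false = true
[1.2.1.1.2] true → false = false
[1.2.1.1] true OR false = true
[1.2.1] NOT true = false
[1.2] NOT false = true
[1] true → true = true
[2.1.1.1.1] false → false (antecedent false ⇒ implication holds) = true
[2.1.1.1] NOT true = false
[2.1.1] NOT false = true
[2.1] NOT true = false
[2.2] false OR false = false
[2.3] false OR false OR true = true
[2] false OR false OR true = true
[root] true AND true = true
Overall: true → issued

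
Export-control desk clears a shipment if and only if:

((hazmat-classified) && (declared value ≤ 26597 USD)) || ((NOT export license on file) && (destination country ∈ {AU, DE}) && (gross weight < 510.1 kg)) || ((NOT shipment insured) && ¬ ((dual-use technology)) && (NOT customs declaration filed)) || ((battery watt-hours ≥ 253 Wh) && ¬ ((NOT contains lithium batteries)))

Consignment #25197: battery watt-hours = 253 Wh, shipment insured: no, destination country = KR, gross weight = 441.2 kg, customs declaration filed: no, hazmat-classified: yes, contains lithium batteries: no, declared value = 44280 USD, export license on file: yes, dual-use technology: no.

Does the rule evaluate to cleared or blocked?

Atomic conditions:
  hazmat-classified: yes → true
  declared value ≤ 26597 USD: 44280 ≤ 26597 is false
  NOT export license on file: yes → false
  destination country ∈ {AU, DE}: KR is not in the set → false
  gross weight < 510.1 kg: 441.2 < 510.1 is true
  NOT shipment insured: no → true
  dual-use technology: no → false
  NOT customs declaration filed: no → true
  battery watt-hours ≥ 253 Wh: 253 ≥ 253 is true
  NOT contains lithium batteries: no → true
Combine:
[1] true AND false = false
[2] false AND false AND true = false
[3.2] NOT false = true
[3] true AND true AND true = true
[4.2] NOT true = false
[4] true AND false = false
[root] false OR false OR true OR false = true
Overall: true → cleared

Cleared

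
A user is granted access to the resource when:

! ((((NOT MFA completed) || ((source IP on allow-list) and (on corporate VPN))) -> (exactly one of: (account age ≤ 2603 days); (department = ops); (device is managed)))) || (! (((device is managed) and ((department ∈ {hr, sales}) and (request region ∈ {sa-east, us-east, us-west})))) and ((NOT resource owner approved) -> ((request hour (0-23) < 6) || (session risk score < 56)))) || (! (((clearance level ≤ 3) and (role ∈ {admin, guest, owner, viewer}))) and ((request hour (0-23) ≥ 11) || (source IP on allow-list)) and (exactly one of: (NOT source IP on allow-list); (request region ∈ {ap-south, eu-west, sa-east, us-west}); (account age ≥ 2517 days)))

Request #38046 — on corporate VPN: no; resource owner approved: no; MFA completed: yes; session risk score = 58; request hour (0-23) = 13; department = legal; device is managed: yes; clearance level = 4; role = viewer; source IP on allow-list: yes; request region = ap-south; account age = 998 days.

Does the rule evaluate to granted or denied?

Granted

Atomic conditions:
  NOT MFA completed: yes → false
  source IP on allow-list: yes → true
  on corporate VPN: no → false
  account age ≤ 2603 days: 998 ≤ 2603 is true
  department = ops: legal == ops is false
  device is managed: yes → true
  department ∈ {hr, sales}: legal is not in the set → false
  request region ∈ {sa-east, us-east, us-west}: ap-south is not in the set → false
  NOT resource owner approved: no → true
  request hour (0-23) < 6: 13 < 6 is false
  session risk score < 56: 58 < 56 is false
  clearance level ≤ 3: 4 ≤ 3 is false
  role ∈ {admin, guest, owner, viewer}: viewer is in the set → true
  request hour (0-23) ≥ 11: 13 ≥ 11 is true
  NOT source IP on allow-list: yes → false
  request region ∈ {ap-south, eu-west, sa-east, us-west}: ap-south is in the set → true
  account age ≥ 2517 days: 998 ≥ 2517 is false
Combine:
[1.1.1.2] true AND false = false
[1.1.1] false OR false = false
[1.1.2] exactly-one(true, false, true) = false
[1.1] false → false (antecedent false ⇒ implication holds) = true
[1] NOT true = false
[2.1.1.2] false AND false = false
[2.1.1] true AND false = false
[2.1] NOT false = true
[2.2.2] false OR false = false
[2.2] true → false = false
[2] true AND false = false
[3.1.1] false AND true = false
[3.1] NOT false = true
[3.2] true OR true = true
[3.3] exactly-one(false, true, false) = true
[3] true AND true AND true = true
[root] false OR false OR true = true
Overall: true → granted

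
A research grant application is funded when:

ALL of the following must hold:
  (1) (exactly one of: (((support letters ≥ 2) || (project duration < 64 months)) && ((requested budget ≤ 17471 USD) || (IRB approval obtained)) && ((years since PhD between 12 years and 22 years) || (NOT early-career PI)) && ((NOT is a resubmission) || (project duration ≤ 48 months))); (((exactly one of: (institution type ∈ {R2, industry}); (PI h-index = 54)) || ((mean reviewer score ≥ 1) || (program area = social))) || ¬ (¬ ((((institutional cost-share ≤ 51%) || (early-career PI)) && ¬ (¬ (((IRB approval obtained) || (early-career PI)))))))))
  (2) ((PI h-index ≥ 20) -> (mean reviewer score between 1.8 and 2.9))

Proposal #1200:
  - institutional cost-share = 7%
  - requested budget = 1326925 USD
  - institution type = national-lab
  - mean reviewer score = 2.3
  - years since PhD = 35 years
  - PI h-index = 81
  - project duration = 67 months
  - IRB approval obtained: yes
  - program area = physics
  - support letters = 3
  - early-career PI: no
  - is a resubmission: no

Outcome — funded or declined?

Atomic conditions:
  support letters ≥ 2: 3 ≥ 2 is true
  project duration < 64 months: 67 < 64 is false
  requested budget ≤ 17471 USD: 1326925 ≤ 17471 is false
  IRB approval obtained: yes → true
  years since PhD between 12 years and 22 years: 35 in [12, 22] is false
  NOT early-career PI: no → true
  NOT is a resubmission: no → true
  project duration ≤ 48 months: 67 ≤ 48 is false
  institution type ∈ {R2, industry}: national-lab is not in the set → false
  PI h-index = 54: 81 == 54 is false
  mean reviewer score ≥ 1: 2.3 ≥ 1 is true
  program area = social: physics == social is false
  institutional cost-share ≤ 51%: 7 ≤ 51 is true
  early-career PI: no → false
  PI h-index ≥ 20: 81 ≥ 20 is true
  mean reviewer score between 1.8 and 2.9: 2.3 in [1.8, 2.9] is true
Combine:
[1.1.1] true OR false = true
[1.1.2] false OR true = true
[1.1.3] false OR true = true
[1.1.4] true OR false = true
[1.1] true AND true AND true AND true = true
[1.2.1.1] exactly-one(false, false) = false
[1.2.1.2] true OR false = true
[1.2.1] false OR true = true
[1.2.2.1.1.1] true OR false = true
[1.2.2.1.1.2.1.1] true OR false = true
[1.2.2.1.1.2.1] NOT true = false
[1.2.2.1.1.2] NOT false = true
[1.2.2.1.1] true AND true = true
[1.2.2.1] NOT true = false
[1.2.2] NOT false = true
[1.2] true OR true = true
[1] exactly-one(true, true) = false
[2] true → true = true
[root] false AND true = false
Overall: false → declined

Declined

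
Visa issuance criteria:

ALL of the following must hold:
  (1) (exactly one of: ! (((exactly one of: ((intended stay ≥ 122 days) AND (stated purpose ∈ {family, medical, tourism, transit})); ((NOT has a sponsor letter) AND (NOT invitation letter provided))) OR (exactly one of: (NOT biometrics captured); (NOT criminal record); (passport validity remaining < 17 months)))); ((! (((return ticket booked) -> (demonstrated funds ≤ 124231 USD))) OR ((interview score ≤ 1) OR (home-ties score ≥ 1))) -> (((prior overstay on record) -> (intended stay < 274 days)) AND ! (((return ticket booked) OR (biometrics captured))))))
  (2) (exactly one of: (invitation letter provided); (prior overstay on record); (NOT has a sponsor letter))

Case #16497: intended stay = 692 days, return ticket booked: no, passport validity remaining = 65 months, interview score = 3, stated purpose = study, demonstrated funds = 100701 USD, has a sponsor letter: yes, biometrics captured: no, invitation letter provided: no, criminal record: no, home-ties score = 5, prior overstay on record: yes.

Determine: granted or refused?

Atomic conditions:
  intended stay ≥ 122 days: 692 ≥ 122 is true
  stated purpose ∈ {family, medical, tourism, transit}: study is not in the set → false
  NOT has a sponsor letter: yes → false
  NOT invitation letter provided: no → true
  NOT biometrics captured: no → true
  NOT criminal record: no → true
  passport validity remaining < 17 months: 65 < 17 is false
  return ticket booked: no → false
  demonstrated funds ≤ 124231 USD: 100701 ≤ 124231 is true
  interview score ≤ 1: 3 ≤ 1 is false
  home-ties score ≥ 1: 5 ≥ 1 is true
  prior overstay on record: yes → true
  intended stay < 274 days: 692 < 274 is false
  biometrics captured: no → false
  invitation letter provided: no → false
Combine:
[1.1.1.1.1] true AND false = false
[1.1.1.1.2] false AND true = false
[1.1.1.1] exactly-one(false, false) = false
[1.1.1.2] exactly-one(true, true, false) = false
[1.1.1] false OR false = false
[1.1] NOT false = true
[1.2.1.1.1] false → true (antecedent false ⇒ implication holds) = true
[1.2.1.1] NOT true = false
[1.2.1.2] false OR true = true
[1.2.1] false OR true = true
[1.2.2.1] true → false = false
[1.2.2.2.1] false OR false = false
[1.2.2.2] NOT false = true
[1.2.2] false AND true = false
[1.2] true → false = false
[1] exactly-one(true, false) = true
[2] exactly-one(false, true, false) = true
[root] true AND true = true
Overall: true → granted

Granted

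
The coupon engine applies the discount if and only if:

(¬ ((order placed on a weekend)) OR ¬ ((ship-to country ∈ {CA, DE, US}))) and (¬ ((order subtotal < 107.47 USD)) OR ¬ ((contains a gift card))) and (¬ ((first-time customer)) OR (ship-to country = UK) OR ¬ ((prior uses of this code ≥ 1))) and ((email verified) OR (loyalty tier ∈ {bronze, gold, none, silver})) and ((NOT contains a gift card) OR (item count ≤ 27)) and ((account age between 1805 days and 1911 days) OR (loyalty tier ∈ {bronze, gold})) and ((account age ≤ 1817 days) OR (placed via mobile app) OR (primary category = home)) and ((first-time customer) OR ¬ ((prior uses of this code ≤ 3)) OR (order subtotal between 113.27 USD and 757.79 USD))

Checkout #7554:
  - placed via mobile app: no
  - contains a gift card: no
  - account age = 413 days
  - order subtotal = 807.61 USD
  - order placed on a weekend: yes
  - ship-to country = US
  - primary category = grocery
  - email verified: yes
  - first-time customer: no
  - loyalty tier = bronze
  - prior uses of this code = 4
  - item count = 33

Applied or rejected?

Rejected

Atomic conditions:
  order placed on a weekend: yes → true
  ship-to country ∈ {CA, DE, US}: US is in the set → true
  order subtotal < 107.47 USD: 807.61 < 107.47 is false
  contains a gift card: no → false
  first-time customer: no → false
  ship-to country = UK: US == UK is false
  prior uses of this code ≥ 1: 4 ≥ 1 is true
  email verified: yes → true
  loyalty tier ∈ {bronze, gold, none, silver}: bronze is in the set → true
  NOT contains a gift card: no → true
  item count ≤ 27: 33 ≤ 27 is false
  account age between 1805 days and 1911 days: 413 in [1805, 1911] is false
  loyalty tier ∈ {bronze, gold}: bronze is in the set → true
  account age ≤ 1817 days: 413 ≤ 1817 is true
  placed via mobile app: no → false
  primary category = home: grocery == home is false
  prior uses of this code ≤ 3: 4 ≤ 3 is false
  order subtotal between 113.27 USD and 757.79 USD: 807.61 in [113.27, 757.79] is false
Combine:
[1.1] NOT true = false
[1.2] NOT true = false
[1] false OR false = false
[2.1] NOT false = true
[2.2] NOT false = true
[2] true OR true = true
[3.1] NOT false = true
[3.3] NOT true = false
[3] true OR false OR false = true
[4] true OR true = true
[5] true OR false = true
[6] false OR true = true
[7] true OR false OR false = true
[8.2] NOT false = true
[8] false OR true OR false = true
[root] false AND true AND true AND true AND true AND true AND true AND true = false
Overall: false → rejected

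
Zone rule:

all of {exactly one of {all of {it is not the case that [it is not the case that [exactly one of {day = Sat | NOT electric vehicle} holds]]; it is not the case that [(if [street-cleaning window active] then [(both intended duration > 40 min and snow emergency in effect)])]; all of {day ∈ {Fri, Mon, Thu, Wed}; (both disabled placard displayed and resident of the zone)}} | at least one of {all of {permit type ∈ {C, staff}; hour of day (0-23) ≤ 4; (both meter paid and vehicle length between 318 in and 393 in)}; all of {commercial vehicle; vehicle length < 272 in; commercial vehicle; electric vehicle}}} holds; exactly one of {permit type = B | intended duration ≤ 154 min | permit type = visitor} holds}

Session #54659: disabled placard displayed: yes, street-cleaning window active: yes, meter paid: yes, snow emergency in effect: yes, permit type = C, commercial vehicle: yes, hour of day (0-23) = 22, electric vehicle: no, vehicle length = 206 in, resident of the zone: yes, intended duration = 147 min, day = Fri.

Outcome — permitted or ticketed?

Ticketed

Atomic conditions:
  day = Sat: Fri == Sat is false
  NOT electric vehicle: no → true
  street-cleaning window active: yes → true
  intended duration > 40 min: 147 > 40 is true
  snow emergency in effect: yes → true
  day ∈ {Fri, Mon, Thu, Wed}: Fri is in the set → true
  disabled placard displayed: yes → true
  resident of the zone: yes → true
  permit type ∈ {C, staff}: C is in the set → true
  hour of day (0-23) ≤ 4: 22 ≤ 4 is false
  meter paid: yes → true
  vehicle length between 318 in and 393 in: 206 in [318, 393] is false
  commercial vehicle: yes → true
  vehicle length < 272 in: 206 < 272 is true
  electric vehicle: no → false
  permit type = B: C == B is false
  intended duration ≤ 154 min: 147 ≤ 154 is true
  permit type = visitor: C == visitor is false
Combine:
[1.1.1.1.1] exactly-one(false, true) = true
[1.1.1.1] NOT true = false
[1.1.1] NOT false = true
[1.1.2.1.2] true AND true = true
[1.1.2.1] true → true = true
[1.1.2] NOT true = false
[1.1.3.2] true AND true = true
[1.1.3] true AND true = true
[1.1] true AND false AND true = false
[1.2.1.3] true AND false = false
[1.2.1] true AND false AND false = false
[1.2.2] true AND true AND true AND false = false
[1.2] false OR false = false
[1] exactly-one(false, false) = false
[2] exactly-one(false, true, false) = true
[root] false AND true = false
Overall: false → ticketed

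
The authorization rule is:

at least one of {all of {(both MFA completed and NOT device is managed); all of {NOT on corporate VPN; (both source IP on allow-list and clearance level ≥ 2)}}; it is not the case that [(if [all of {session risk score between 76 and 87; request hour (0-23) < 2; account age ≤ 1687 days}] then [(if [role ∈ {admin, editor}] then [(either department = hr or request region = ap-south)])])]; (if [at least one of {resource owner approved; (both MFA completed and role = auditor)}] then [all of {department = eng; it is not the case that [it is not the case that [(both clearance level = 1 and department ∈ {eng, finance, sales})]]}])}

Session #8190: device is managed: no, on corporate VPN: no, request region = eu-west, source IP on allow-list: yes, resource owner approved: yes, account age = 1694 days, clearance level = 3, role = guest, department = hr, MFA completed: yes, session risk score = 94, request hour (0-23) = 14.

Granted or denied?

Atomic conditions:
  MFA completed: yes → true
  NOT device is managed: no → true
  NOT on corporate VPN: no → true
  source IP on allow-list: yes → true
  clearance level ≥ 2: 3 ≥ 2 is true
  session risk score between 76 and 87: 94 in [76, 87] is false
  request hour (0-23) < 2: 14 < 2 is false
  account age ≤ 1687 days: 1694 ≤ 1687 is false
  role ∈ {admin, editor}: guest is not in the set → false
  department = hr: hr == hr is true
  request region = ap-south: eu-west == ap-south is false
  resource owner approved: yes → true
  role = auditor: guest == auditor is false
  department = eng: hr == eng is false
  clearance level = 1: 3 == 1 is false
  department ∈ {eng, finance, sales}: hr is not in the set → false
Combine:
[1.1] true AND true = true
[1.2.2] true AND true = true
[1.2] true AND true = true
[1] true AND true = true
[2.1.1] false AND false AND false = false
[2.1.2.2] true OR false = true
[2.1.2] false → true (antecedent false ⇒ implication holds) = true
[2.1] false → true (antecedent false ⇒ implication holds) = true
[2] NOT true = false
[3.1.2] true AND false = false
[3.1] true OR false = true
[3.2.2.1.1] false AND false = false
[3.2.2.1] NOT false = true
[3.2.2] NOT true = false
[3.2] false AND false = false
[3] true → false = false
[root] true OR false OR false = true
Overall: true → granted

Granted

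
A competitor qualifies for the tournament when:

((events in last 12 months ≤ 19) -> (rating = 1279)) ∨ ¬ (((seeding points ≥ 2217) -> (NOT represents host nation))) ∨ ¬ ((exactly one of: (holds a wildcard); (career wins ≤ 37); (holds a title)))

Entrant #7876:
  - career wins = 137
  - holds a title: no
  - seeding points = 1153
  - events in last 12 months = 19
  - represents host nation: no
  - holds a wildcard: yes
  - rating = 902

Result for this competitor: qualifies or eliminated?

Eliminated

Atomic conditions:
  events in last 12 months ≤ 19: 19 ≤ 19 is true
  rating = 1279: 902 == 1279 is false
  seeding points ≥ 2217: 1153 ≥ 2217 is false
  NOT represents host nation: no → true
  holds a wildcard: yes → true
  career wins ≤ 37: 137 ≤ 37 is false
  holds a title: no → false
Combine:
[1] true → false = false
[2.1] false → true (antecedent false ⇒ implication holds) = true
[2] NOT true = false
[3.1] exactly-one(true, false, false) = true
[3] NOT true = false
[root] false OR false OR false = false
Overall: false → eliminated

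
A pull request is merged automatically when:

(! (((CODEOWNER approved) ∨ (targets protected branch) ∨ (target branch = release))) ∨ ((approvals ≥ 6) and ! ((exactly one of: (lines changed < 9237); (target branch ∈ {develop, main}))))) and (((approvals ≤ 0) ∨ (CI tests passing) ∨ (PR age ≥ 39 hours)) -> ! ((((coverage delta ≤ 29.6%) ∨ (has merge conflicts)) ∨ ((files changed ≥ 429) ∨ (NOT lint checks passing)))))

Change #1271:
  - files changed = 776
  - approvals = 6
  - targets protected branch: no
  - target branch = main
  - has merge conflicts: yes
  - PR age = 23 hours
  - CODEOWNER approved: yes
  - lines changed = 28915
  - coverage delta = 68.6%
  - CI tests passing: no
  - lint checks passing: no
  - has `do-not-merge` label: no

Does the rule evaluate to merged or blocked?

Atomic conditions:
  CODEOWNER approved: yes → true
  targets protected branch: no → false
  target branch = release: main == release is false
  approvals ≥ 6: 6 ≥ 6 is true
  lines changed < 9237: 28915 < 9237 is false
  target branch ∈ {develop, main}: main is in the set → true
  approvals ≤ 0: 6 ≤ 0 is false
  CI tests passing: no → false
  PR age ≥ 39 hours: 23 ≥ 39 is false
  coverage delta ≤ 29.6%: 68.6 ≤ 29.6 is false
  has merge conflicts: yes → true
  files changed ≥ 429: 776 ≥ 429 is true
  NOT lint checks passing: no → true
Combine:
[1.1.1] true OR false OR false = true
[1.1] NOT true = false
[1.2.2.1] exactly-one(false, true) = true
[1.2.2] NOT true = false
[1.2] true AND false = false
[1] false OR false = false
[2.1] false OR false OR false = false
[2.2.1.1] false OR true = true
[2.2.1.2] true OR true = true
[2.2.1] true OR true = true
[2.2] NOT true = false
[2] false → false (antecedent false ⇒ implication holds) = true
[root] false AND true = false
Overall: false → blocked

Blocked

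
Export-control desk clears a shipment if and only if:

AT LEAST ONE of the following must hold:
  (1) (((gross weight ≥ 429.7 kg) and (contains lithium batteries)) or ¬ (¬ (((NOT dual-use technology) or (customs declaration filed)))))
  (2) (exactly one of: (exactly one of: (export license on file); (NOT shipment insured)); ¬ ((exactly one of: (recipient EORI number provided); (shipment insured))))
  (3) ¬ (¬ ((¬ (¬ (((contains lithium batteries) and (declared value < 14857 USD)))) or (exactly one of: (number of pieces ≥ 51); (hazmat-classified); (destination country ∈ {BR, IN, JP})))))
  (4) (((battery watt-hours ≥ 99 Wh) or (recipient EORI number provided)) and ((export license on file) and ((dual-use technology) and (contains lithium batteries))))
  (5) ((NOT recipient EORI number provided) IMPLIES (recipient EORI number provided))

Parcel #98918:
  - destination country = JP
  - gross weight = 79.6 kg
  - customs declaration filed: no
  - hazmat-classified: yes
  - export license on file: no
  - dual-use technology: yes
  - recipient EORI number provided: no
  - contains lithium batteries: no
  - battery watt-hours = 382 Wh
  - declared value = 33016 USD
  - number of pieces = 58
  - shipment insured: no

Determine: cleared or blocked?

Blocked

Atomic conditions:
  gross weight ≥ 429.7 kg: 79.6 ≥ 429.7 is false
  contains lithium batteries: no → false
  NOT dual-use technology: yes → false
  customs declaration filed: no → false
  export license on file: no → false
  NOT shipment insured: no → true
  recipient EORI number provided: no → false
  shipment insured: no → false
  declared value < 14857 USD: 33016 < 14857 is false
  number of pieces ≥ 51: 58 ≥ 51 is true
  hazmat-classified: yes → true
  destination country ∈ {BR, IN, JP}: JP is in the set → true
  battery watt-hours ≥ 99 Wh: 382 ≥ 99 is true
  dual-use technology: yes → true
  NOT recipient EORI number provided: no → true
Combine:
[1.1] false AND false = false
[1.2.1.1] false OR false = false
[1.2.1] NOT false = true
[1.2] NOT true = false
[1] false OR false = false
[2.1] exactly-one(false, true) = true
[2.2.1] exactly-one(false, false) = false
[2.2] NOT false = true
[2] exactly-one(true, true) = false
[3.1.1.1.1.1] false AND false = false
[3.1.1.1.1] NOT false = true
[3.1.1.1] NOT true = false
[3.1.1.2] exactly-one(true, true, true) = false
[3.1.1] false OR false = false
[3.1] NOT false = true
[3] NOT true = false
[4.1] true OR false = true
[4.2.2] true AND false = false
[4.2] false AND false = false
[4] true AND false = false
[5] true → false = false
[root] false OR false OR false OR false OR false = false
Overall: false → blocked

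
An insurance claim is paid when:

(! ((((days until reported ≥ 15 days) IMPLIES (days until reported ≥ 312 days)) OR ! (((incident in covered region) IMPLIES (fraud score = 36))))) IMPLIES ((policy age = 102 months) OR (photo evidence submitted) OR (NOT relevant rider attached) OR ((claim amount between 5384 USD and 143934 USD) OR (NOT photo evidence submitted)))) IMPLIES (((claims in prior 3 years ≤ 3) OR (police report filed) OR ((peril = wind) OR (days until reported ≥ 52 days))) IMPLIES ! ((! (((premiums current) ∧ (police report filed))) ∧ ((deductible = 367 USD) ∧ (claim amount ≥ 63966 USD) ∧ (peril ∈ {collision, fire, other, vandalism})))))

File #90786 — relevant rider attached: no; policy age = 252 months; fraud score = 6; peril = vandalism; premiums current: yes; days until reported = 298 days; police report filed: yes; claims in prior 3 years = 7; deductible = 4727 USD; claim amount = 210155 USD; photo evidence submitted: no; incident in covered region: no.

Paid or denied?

Atomic conditions:
  days until reported ≥ 15 days: 298 ≥ 15 is true
  days until reported ≥ 312 days: 298 ≥ 312 is false
  incident in covered region: no → false
  fraud score = 36: 6 == 36 is false
  policy age = 102 months: 252 == 102 is false
  photo evidence submitted: no → false
  NOT relevant rider attached: no → true
  claim amount between 5384 USD and 143934 USD: 210155 in [5384, 143934] is false
  NOT photo evidence submitted: no → true
  claims in prior 3 years ≤ 3: 7 ≤ 3 is false
  police report filed: yes → true
  peril = wind: vandalism == wind is false
  days until reported ≥ 52 days: 298 ≥ 52 is true
  premiums current: yes → true
  deductible = 367 USD: 4727 == 367 is false
  claim amount ≥ 63966 USD: 210155 ≥ 63966 is true
  peril ∈ {collision, fire, other, vandalism}: vandalism is in the set → true
Combine:
[1.1.1.1] true → false = false
[1.1.1.2.1] false → false (antecedent false ⇒ implication holds) = true
[1.1.1.2] NOT true = false
[1.1.1] false OR false = false
[1.1] NOT false = true
[1.2.4] false OR true = true
[1.2] false OR false OR true OR true = true
[1] true → true = true
[2.1.3] false OR true = true
[2.1] false OR true OR true = true
[2.2.1.1.1] true AND true = true
[2.2.1.1] NOT true = false
[2.2.1.2] false AND true AND true = false
[2.2.1] false AND false = false
[2.2] NOT false = true
[2] true → true = true
[root] true → true = true
Overall: true → paid

Paid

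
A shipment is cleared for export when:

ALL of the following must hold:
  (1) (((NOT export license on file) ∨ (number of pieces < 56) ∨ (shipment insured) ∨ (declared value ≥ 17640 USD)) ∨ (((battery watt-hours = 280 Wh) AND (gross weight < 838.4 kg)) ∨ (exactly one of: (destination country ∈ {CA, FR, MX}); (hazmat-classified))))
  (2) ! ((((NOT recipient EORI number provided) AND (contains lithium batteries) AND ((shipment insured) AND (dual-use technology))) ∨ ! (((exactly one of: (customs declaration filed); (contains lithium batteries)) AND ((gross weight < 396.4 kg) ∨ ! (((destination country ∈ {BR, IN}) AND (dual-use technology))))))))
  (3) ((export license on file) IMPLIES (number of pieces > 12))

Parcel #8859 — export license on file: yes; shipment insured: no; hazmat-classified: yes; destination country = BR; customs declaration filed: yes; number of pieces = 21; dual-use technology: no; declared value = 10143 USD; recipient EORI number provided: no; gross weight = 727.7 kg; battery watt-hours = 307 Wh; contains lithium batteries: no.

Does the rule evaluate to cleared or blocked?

Atomic conditions:
  NOT export license on file: yes → false
  number of pieces < 56: 21 < 56 is true
  shipment insured: no → false
  declared value ≥ 17640 USD: 10143 ≥ 17640 is false
  battery watt-hours = 280 Wh: 307 == 280 is false
  gross weight < 838.4 kg: 727.7 < 838.4 is true
  destination country ∈ {CA, FR, MX}: BR is not in the set → false
  hazmat-classified: yes → true
  NOT recipient EORI number provided: no → true
  contains lithium batteries: no → false
  dual-use technology: no → false
  customs declaration filed: yes → true
  gross weight < 396.4 kg: 727.7 < 396.4 is false
  destination country ∈ {BR, IN}: BR is in the set → true
  export license on file: yes → true
  number of pieces > 12: 21 > 12 is true
Combine:
[1.1] false OR true OR false OR false = true
[1.2.1] false AND true = false
[1.2.2] exactly-one(false, true) = true
[1.2] false OR true = true
[1] true OR true = true
[2.1.1.3] false AND false = false
[2.1.1] true AND false AND false = false
[2.1.2.1.1] exactly-one(true, false) = true
[2.1.2.1.2.2.1] true AND false = false
[2.1.2.1.2.2] NOT false = true
[2.1.2.1.2] false OR true = true
[2.1.2.1] true AND true = true
[2.1.2] NOT true = false
[2.1] false OR false = false
[2] NOT false = true
[3] true → true = true
[root] true AND true AND true = true
Overall: true → cleared

Cleared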